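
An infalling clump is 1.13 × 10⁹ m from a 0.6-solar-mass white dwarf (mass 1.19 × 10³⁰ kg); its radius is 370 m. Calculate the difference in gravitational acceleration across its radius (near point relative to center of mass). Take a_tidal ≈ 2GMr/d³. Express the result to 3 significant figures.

4.07 × 10⁻⁵ m/s²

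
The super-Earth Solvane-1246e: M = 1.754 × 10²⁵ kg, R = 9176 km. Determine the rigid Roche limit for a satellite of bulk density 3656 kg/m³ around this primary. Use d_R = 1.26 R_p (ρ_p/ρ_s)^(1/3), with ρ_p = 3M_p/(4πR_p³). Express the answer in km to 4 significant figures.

13180 km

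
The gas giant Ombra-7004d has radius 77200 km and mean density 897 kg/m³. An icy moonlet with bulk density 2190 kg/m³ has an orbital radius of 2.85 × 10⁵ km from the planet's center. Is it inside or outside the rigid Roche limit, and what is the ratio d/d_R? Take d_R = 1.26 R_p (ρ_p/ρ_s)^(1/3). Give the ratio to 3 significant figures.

outside; d/d_R ≈ 3.95

d_R = 1.26 × (77200 km) × (897/2190)^(1/3) = 72240 km
d/d_R = (2.85 × 10⁵) / (72240) = 3.95
Since d/d_R > 1, the body is outside the Roche limit.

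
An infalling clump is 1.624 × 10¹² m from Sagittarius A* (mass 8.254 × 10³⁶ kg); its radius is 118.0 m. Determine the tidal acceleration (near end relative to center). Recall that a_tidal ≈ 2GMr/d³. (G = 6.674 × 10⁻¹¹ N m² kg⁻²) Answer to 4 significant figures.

3.035 × 10⁻⁸ m/s²

Δg = 2GMr/d³
   = 2 × (6.674 × 10⁻¹¹) × (8.254 × 10³⁶) × (118.0) / (1.624 × 10¹²)³
   = 3.035 × 10⁻⁸ m/s²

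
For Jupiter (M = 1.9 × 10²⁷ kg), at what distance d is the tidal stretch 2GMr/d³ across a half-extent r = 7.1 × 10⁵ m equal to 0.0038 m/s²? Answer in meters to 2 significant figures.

3.6 × 10⁸ m

2GMr/d³ = a_tidal  ⇒  d = (2GMr / a_tidal)^(1/3)
d = (2 × 6.674×10⁻¹¹ × (1.9 × 10²⁷) × (7.1 × 10⁵) / (0.0038))^(1/3)
  = 3.6 × 10⁸ m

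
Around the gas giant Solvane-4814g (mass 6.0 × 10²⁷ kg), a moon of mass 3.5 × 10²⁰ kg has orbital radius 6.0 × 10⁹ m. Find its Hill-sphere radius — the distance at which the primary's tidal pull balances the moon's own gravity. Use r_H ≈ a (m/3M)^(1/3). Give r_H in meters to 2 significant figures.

r_H ≈ a (m/3M)^(1/3)
    = (6.0 × 10⁹) × (3.5 × 10²⁰ / (3 × 6.0 × 10²⁷))^(1/3)
    = 1.6 × 10⁷ m

1.6 × 10⁷ m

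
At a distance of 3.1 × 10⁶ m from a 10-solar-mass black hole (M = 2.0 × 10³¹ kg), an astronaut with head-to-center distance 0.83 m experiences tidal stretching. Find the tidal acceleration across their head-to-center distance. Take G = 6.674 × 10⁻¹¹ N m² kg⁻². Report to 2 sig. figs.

7.4 × 10¹ m/s²

Δg = 2GMr/d³
   = 2 × (6.674 × 10⁻¹¹) × (2.0 × 10³¹) × (0.83) / (3.1 × 10⁶)³
   = 7.4 × 10¹ m/s²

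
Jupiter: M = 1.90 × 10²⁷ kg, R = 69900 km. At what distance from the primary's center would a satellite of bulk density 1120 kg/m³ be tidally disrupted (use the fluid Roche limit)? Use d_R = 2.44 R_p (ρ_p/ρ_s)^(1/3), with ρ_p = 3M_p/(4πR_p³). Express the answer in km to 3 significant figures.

1.81 × 10⁵ km

ρ_p = 3M_p/(4πR_p³) = 3 × (1.90 × 10²⁷) / (4π × (6.99 × 10⁷ m)³) = 1330 kg/m³
d_R = 2.44 × 69900 km × (1330/1120)^(1/3)
    = 1.81 × 10⁵ km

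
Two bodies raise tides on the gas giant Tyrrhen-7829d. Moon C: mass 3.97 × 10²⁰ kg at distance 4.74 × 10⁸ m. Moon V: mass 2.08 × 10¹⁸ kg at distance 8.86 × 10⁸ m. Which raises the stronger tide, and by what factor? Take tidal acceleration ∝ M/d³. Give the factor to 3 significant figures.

Tidal stretch scales as M/d³; compute that for each body.
Moon C: (3.97 × 10²⁰) / (4.74 × 10⁸)³ = 3.728 × 10⁻⁶
Moon V: (2.08 × 10¹⁸) / (8.86 × 10⁸)³ = 2.991 × 10⁻⁹
Ratio (larger/smaller) = 1250

Moon C, by a factor of ≈ 1250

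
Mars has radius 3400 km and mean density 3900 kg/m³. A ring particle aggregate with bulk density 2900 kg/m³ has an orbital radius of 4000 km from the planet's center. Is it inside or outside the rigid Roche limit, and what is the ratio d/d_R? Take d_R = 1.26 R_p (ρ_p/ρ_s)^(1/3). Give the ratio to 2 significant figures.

d_R = 1.26 × (3400 km) × (3900/2900)^(1/3) = 4729 km
d/d_R = (4000) / (4729) = 0.85
Since d/d_R < 1, the body is inside the Roche limit.

inside; d/d_R ≈ 0.85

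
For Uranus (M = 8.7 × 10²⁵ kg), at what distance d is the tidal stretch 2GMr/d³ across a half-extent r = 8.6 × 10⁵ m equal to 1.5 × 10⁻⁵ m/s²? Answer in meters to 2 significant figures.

2GMr/d³ = a_tidal  ⇒  d = (2GMr / a_tidal)^(1/3)
d = (2 × 6.674×10⁻¹¹ × (8.7 × 10²⁵) × (8.6 × 10⁵) / (1.5 × 10⁻⁵))^(1/3)
  = 8.7 × 10⁸ m

8.7 × 10⁸ m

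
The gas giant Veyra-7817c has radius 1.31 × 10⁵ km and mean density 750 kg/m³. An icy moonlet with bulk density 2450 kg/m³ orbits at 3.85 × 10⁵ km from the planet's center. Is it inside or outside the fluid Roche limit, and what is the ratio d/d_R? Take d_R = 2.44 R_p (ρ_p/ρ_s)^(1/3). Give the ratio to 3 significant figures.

d_R = 2.44 × (1.31 × 10⁵ km) × (750/2450)^(1/3) = 2.154 × 10⁵ km
d/d_R = (3.85 × 10⁵) / (2.154 × 10⁵) = 1.79
Since d/d_R > 1, the body is outside the Roche limit.

outside; d/d_R ≈ 1.79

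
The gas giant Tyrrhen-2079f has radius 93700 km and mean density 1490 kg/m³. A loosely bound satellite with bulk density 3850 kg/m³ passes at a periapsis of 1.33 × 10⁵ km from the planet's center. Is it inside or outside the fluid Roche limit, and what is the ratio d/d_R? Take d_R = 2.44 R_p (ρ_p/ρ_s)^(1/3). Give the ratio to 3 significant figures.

inside; d/d_R ≈ 0.798

d_R = 2.44 × (93700 km) × (1490/3850)^(1/3) = 1.666 × 10⁵ km
d/d_R = (1.33 × 10⁵) / (1.666 × 10⁵) = 0.798
Since d/d_R < 1, the body is inside the Roche limit.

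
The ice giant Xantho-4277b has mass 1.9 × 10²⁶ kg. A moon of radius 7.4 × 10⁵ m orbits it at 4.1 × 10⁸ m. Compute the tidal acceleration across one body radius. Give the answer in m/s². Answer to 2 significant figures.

a_tidal = 2GMr/d³
        = 2 × (6.674 × 10⁻¹¹) × (1.9 × 10²⁶) × (7.4 × 10⁵) / (4.1 × 10⁸)³
        = 2.7 × 10⁻⁴ m/s²

2.7 × 10⁻⁴ m/s²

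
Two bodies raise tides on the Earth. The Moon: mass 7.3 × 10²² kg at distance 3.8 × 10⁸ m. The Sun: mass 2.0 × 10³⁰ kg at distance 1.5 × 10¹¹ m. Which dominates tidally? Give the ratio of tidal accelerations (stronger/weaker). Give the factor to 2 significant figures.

The Moon, by a factor of ≈ 2.2

The tide-raising term goes as M/d³ (the gradient of a 1/d² field).
The Moon: (7.3 × 10²²) / (3.8 × 10⁸)³ = 1.330 × 10⁻³
The Sun: (2.0 × 10³⁰) / (1.5 × 10¹¹)³ = 5.926 × 10⁻⁴
Ratio (larger/smaller) = 2.2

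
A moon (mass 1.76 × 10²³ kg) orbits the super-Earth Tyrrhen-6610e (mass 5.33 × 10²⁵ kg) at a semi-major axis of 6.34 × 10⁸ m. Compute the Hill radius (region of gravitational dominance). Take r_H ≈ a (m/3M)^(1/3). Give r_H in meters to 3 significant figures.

r_H ≈ a (m/3M)^(1/3)
    = (6.34 × 10⁸) × (1.76 × 10²³ / (3 × 5.33 × 10²⁵))^(1/3)
    = 6.55 × 10⁷ m

6.55 × 10⁷ m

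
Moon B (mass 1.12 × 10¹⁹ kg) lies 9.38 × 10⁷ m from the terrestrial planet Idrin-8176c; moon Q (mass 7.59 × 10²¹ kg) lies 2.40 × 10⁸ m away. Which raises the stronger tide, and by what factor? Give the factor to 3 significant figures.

Moon Q, by a factor of ≈ 40.5

Tidal stretch scales as M/d³; compute that for each body.
Moon B: (1.12 × 10¹⁹) / (9.38 × 10⁷)³ = 1.357 × 10⁻⁵
Moon Q: (7.59 × 10²¹) / (2.40 × 10⁸)³ = 5.490 × 10⁻⁴
Ratio (larger/smaller) = 40.5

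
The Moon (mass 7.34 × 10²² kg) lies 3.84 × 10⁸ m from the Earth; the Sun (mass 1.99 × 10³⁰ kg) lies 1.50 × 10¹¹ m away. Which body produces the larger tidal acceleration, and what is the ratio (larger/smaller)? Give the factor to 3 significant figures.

The tide-raising term goes as M/d³ (the gradient of a 1/d² field).
The Moon: (7.34 × 10²²) / (3.84 × 10⁸)³ = 1.296 × 10⁻³
The Sun: (1.99 × 10³⁰) / (1.50 × 10¹¹)³ = 5.896 × 10⁻⁴
Ratio (larger/smaller) = 2.20

The Moon, by a factor of ≈ 2.20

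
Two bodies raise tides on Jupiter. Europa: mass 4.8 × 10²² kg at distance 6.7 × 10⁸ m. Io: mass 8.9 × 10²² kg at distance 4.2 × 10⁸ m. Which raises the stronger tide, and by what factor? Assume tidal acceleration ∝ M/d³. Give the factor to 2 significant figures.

Io, by a factor of ≈ 7.5

The tide-raising term goes as M/d³ (the gradient of a 1/d² field).
Europa: (4.8 × 10²²) / (6.7 × 10⁸)³ = 1.596 × 10⁻⁴
Io: (8.9 × 10²²) / (4.2 × 10⁸)³ = 1.201 × 10⁻³
Ratio (larger/smaller) = 7.5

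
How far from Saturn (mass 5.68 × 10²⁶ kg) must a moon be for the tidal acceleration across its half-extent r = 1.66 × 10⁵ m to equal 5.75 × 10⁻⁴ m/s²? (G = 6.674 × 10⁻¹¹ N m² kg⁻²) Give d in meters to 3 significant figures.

2GMr/d³ = a_tidal  ⇒  d = (2GMr / a_tidal)^(1/3)
d = (2 × 6.674×10⁻¹¹ × (5.68 × 10²⁶) × (1.66 × 10⁵) / (5.75 × 10⁻⁴))^(1/3)
  = 2.80 × 10⁸ m

2.80 × 10⁸ m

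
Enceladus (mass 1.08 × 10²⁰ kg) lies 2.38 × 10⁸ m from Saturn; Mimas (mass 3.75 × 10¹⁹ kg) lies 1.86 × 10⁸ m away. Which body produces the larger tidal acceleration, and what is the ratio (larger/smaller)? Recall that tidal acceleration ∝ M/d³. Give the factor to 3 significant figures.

Tidal acceleration ∝ M/d³, so compare M/d³ for each.
Enceladus: (1.08 × 10²⁰) / (2.38 × 10⁸)³ = 8.011 × 10⁻⁶
Mimas: (3.75 × 10¹⁹) / (1.86 × 10⁸)³ = 5.828 × 10⁻⁶
Ratio (larger/smaller) = 1.37

Enceladus, by a factor of ≈ 1.37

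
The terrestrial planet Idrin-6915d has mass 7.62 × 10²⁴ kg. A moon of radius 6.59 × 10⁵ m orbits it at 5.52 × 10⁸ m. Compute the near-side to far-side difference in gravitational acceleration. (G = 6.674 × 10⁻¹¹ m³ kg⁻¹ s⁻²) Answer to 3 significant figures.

7.97 × 10⁻⁶ m/s²

Δg = 4GMr/d³
   = 4 × (6.674 × 10⁻¹¹) × (7.62 × 10²⁴) × (6.59 × 10⁵) / (5.52 × 10⁸)³
   = 7.97 × 10⁻⁶ m/s²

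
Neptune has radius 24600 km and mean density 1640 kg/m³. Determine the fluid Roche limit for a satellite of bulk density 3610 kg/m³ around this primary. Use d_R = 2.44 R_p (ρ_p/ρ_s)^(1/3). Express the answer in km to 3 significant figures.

46100 km

d_R = 2.44 × 24600 km × (1640/3610)^(1/3)
    = 46100 km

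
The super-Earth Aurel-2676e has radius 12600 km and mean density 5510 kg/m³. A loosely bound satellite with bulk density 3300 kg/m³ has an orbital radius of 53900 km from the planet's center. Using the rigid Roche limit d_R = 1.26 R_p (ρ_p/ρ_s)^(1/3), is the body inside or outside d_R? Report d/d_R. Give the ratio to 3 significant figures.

outside; d/d_R ≈ 2.86

d_R = 1.26 × (12600 km) × (5510/3300)^(1/3) = 18830 km
d/d_R = (53900) / (18830) = 2.86
Since d/d_R > 1, the body is outside the Roche limit.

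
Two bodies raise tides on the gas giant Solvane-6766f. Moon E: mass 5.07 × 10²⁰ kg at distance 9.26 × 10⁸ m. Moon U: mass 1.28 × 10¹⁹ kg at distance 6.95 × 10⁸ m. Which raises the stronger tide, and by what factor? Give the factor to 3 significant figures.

The tide-raising term goes as M/d³ (the gradient of a 1/d² field).
Moon E: (5.07 × 10²⁰) / (9.26 × 10⁸)³ = 6.385 × 10⁻⁷
Moon U: (1.28 × 10¹⁹) / (6.95 × 10⁸)³ = 3.813 × 10⁻⁸
Ratio (larger/smaller) = 16.7

Moon E, by a factor of ≈ 16.7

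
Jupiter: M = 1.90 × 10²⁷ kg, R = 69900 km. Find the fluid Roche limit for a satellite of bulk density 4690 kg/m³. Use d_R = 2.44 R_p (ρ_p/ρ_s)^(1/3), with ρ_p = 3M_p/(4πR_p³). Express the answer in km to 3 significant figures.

ρ_p = 3M_p/(4πR_p³) = 3 × (1.90 × 10²⁷) / (4π × (6.99 × 10⁷ m)³) = 1330 kg/m³
d_R = 2.44 × 69900 km × (1330/4690)^(1/3)
    = 1.12 × 10⁵ km

1.12 × 10⁵ km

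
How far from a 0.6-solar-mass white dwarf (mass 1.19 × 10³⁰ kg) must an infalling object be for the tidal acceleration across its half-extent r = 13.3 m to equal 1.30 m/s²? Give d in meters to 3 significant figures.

2GMr/d³ = a_tidal  ⇒  d = (2GMr / a_tidal)^(1/3)
d = (2 × 6.674×10⁻¹¹ × (1.19 × 10³⁰) × (13.3) / (1.30))^(1/3)
  = 1.18 × 10⁷ m

1.18 × 10⁷ m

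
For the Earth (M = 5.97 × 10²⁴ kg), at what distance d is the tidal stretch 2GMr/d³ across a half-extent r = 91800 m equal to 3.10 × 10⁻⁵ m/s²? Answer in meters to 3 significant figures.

1.33 × 10⁸ m

2GMr/d³ = a_tidal  ⇒  d = (2GMr / a_tidal)^(1/3)
d = (2 × 6.674×10⁻¹¹ × (5.97 × 10²⁴) × (91800) / (3.10 × 10⁻⁵))^(1/3)
  = 1.33 × 10⁸ m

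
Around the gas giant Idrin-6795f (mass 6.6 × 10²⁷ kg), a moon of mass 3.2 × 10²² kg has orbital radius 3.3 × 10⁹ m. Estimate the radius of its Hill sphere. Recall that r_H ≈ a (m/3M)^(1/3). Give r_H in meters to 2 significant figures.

r_H ≈ a (m/3M)^(1/3)
    = (3.3 × 10⁹) × (3.2 × 10²² / (3 × 6.6 × 10²⁷))^(1/3)
    = 3.9 × 10⁷ m

3.9 × 10⁷ m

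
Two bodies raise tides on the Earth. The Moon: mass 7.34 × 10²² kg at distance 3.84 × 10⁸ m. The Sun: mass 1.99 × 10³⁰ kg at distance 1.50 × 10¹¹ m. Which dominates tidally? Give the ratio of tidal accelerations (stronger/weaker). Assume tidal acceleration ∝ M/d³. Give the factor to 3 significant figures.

The Moon, by a factor of ≈ 2.20

Tidal acceleration ∝ M/d³, so compare M/d³ for each.
The Moon: (7.34 × 10²²) / (3.84 × 10⁸)³ = 1.296 × 10⁻³
The Sun: (1.99 × 10³⁰) / (1.50 × 10¹¹)³ = 5.896 × 10⁻⁴
Ratio (larger/smaller) = 2.20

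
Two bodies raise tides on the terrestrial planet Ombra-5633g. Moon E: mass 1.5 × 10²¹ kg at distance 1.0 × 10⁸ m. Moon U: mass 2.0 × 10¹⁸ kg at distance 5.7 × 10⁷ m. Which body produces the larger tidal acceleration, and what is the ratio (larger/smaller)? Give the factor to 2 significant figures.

Moon E, by a factor of ≈ 140

Tidal acceleration ∝ M/d³, so compare M/d³ for each.
Moon E: (1.5 × 10²¹) / (1.0 × 10⁸)³ = 1.500 × 10⁻³
Moon U: (2.0 × 10¹⁸) / (5.7 × 10⁷)³ = 1.080 × 10⁻⁵
Ratio (larger/smaller) = 140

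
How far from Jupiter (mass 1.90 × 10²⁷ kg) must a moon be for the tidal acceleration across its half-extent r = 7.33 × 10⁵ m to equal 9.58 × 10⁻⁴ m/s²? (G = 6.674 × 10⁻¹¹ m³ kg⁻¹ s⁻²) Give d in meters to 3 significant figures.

5.79 × 10⁸ m

2GMr/d³ = a_tidal  ⇒  d = (2GMr / a_tidal)^(1/3)
d = (2 × 6.674×10⁻¹¹ × (1.90 × 10²⁷) × (7.33 × 10⁵) / (9.58 × 10⁻⁴))^(1/3)
  = 5.79 × 10⁸ m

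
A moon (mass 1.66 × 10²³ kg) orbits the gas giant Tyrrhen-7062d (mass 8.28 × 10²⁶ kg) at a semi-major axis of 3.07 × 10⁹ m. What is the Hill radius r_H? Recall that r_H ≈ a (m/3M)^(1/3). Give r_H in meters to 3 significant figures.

1.25 × 10⁸ m

r_H ≈ a (m/3M)^(1/3)
    = (3.07 × 10⁹) × (1.66 × 10²³ / (3 × 8.28 × 10²⁶))^(1/3)
    = 1.25 × 10⁸ m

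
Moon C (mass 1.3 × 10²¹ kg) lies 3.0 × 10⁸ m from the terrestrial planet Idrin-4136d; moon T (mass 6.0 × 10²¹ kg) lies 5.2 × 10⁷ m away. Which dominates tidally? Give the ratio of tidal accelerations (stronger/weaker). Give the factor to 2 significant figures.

Moon T, by a factor of ≈ 890

Tidal acceleration ∝ M/d³, so compare M/d³ for each.
Moon C: (1.3 × 10²¹) / (3.0 × 10⁸)³ = 4.815 × 10⁻⁵
Moon T: (6.0 × 10²¹) / (5.2 × 10⁷)³ = 4.267 × 10⁻²
Ratio (larger/smaller) = 890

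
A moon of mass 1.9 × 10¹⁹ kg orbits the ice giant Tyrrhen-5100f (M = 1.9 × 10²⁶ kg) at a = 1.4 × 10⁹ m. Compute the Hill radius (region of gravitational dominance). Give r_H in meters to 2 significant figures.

4.5 × 10⁶ m

r_H ≈ a (m/3M)^(1/3)
    = (1.4 × 10⁹) × (1.9 × 10¹⁹ / (3 × 1.9 × 10²⁶))^(1/3)
    = 4.5 × 10⁶ m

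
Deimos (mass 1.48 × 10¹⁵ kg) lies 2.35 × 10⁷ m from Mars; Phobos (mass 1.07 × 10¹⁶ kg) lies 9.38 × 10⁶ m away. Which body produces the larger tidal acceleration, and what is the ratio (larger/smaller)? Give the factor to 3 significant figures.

Phobos, by a factor of ≈ 114

Compare M/d³ for the two perturbers:
Deimos: (1.48 × 10¹⁵) / (2.35 × 10⁷)³ = 1.140 × 10⁻⁷
Phobos: (1.07 × 10¹⁶) / (9.38 × 10⁶)³ = 1.297 × 10⁻⁵
Ratio (larger/smaller) = 114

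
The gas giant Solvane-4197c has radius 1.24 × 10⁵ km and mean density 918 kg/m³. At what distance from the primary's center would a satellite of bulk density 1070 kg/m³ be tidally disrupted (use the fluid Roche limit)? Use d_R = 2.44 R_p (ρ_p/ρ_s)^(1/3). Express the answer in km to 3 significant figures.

2.87 × 10⁵ km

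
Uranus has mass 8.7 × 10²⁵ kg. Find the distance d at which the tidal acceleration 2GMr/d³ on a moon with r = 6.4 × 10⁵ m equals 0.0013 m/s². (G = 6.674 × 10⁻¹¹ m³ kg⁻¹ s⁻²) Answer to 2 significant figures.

2GMr/d³ = a_tidal  ⇒  d = (2GMr / a_tidal)^(1/3)
d = (2 × 6.674×10⁻¹¹ × (8.7 × 10²⁵) × (6.4 × 10⁵) / (0.0013))^(1/3)
  = 1.8 × 10⁸ m

1.8 × 10⁸ m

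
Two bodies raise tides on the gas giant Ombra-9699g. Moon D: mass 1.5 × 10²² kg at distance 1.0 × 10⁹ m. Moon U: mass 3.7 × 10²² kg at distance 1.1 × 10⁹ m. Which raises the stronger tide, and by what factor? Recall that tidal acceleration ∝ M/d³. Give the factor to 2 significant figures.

Tidal stretch scales as M/d³; compute that for each body.
Moon D: (1.5 × 10²²) / (1.0 × 10⁹)³ = 1.500 × 10⁻⁵
Moon U: (3.7 × 10²²) / (1.1 × 10⁹)³ = 2.780 × 10⁻⁵
Ratio (larger/smaller) = 1.9

Moon U, by a factor of ≈ 1.9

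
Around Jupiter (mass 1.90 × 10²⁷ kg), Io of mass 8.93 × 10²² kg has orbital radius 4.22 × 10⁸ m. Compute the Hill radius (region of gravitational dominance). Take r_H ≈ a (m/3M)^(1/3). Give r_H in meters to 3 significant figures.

1.06 × 10⁷ m

r_H ≈ a (m/3M)^(1/3)
    = (4.22 × 10⁸) × (8.93 × 10²² / (3 × 1.90 × 10²⁷))^(1/3)
    = 1.06 × 10⁷ m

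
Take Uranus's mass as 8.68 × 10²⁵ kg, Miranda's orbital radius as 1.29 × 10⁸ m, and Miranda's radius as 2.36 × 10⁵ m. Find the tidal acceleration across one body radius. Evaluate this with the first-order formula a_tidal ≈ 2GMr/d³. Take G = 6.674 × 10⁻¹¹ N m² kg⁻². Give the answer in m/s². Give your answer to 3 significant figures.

The tidal stretch is the gradient of GM/d² times the body's extent r, hence the 1/d³ dependence.
Δa = 2GMr/d³
   = 2 × (6.674 × 10⁻¹¹) × (8.68 × 10²⁵) × (2.36 × 10⁵) / (1.29 × 10⁸)³
   = 1.27 × 10⁻³ m/s²

1.27 × 10⁻³ m/s²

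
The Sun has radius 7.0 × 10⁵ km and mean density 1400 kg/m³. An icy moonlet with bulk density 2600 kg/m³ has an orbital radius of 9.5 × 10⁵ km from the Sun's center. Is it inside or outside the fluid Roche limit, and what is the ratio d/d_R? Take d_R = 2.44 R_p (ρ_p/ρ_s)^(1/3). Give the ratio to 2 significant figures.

inside; d/d_R ≈ 0.68

d_R = 2.44 × (7.0 × 10⁵ km) × (1400/2600)^(1/3) = 1.390 × 10⁶ km
d/d_R = (9.5 × 10⁵) / (1.390 × 10⁶) = 0.68
Since d/d_R < 1, the body is inside the Roche limit.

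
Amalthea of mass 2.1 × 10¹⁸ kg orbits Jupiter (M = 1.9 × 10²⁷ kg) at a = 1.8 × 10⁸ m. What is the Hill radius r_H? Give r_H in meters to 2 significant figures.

1.3 × 10⁵ m

r_H ≈ a (m/3M)^(1/3)
    = (1.8 × 10⁸) × (2.1 × 10¹⁸ / (3 × 1.9 × 10²⁷))^(1/3)
    = 1.3 × 10⁵ m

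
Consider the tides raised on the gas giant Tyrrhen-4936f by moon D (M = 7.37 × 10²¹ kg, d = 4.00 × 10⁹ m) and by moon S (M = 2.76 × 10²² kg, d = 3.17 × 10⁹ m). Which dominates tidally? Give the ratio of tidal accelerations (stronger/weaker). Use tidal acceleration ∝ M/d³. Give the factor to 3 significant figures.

Moon S, by a factor of ≈ 7.52

The tide-raising term goes as M/d³ (the gradient of a 1/d² field).
Moon D: (7.37 × 10²¹) / (4.00 × 10⁹)³ = 1.152 × 10⁻⁷
Moon S: (2.76 × 10²²) / (3.17 × 10⁹)³ = 8.664 × 10⁻⁷
Ratio (larger/smaller) = 7.52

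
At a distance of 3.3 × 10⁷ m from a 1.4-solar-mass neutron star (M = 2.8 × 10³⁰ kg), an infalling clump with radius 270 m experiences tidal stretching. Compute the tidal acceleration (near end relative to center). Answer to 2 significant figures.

2.8 m/s²

a_tidal = 2GMr/d³
        = 2 × (6.674 × 10⁻¹¹) × (2.8 × 10³⁰) × (270) / (3.3 × 10⁷)³
        = 2.8 m/s²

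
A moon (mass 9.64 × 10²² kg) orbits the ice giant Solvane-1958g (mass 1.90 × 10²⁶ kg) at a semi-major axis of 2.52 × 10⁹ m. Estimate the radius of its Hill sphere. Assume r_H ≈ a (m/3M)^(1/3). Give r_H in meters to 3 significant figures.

1.39 × 10⁸ m

r_H ≈ a (m/3M)^(1/3)
    = (2.52 × 10⁹) × (9.64 × 10²² / (3 × 1.90 × 10²⁶))^(1/3)
    = 1.39 × 10⁸ m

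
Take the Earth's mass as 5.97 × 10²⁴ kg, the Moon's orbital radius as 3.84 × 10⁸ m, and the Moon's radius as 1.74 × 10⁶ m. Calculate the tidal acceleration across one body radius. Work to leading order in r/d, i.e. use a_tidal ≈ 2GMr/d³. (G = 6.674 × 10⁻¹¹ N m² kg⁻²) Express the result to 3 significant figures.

a_tidal = 2GMr/d³
        = 2 × (6.674 × 10⁻¹¹) × (5.97 × 10²⁴) × (1.74 × 10⁶) / (3.84 × 10⁸)³
        = 2.45 × 10⁻⁵ m/s²

2.45 × 10⁻⁵ m/s²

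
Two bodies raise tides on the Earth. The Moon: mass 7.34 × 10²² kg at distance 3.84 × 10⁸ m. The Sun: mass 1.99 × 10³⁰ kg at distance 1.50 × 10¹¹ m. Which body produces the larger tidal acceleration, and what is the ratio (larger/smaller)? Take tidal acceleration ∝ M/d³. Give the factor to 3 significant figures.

The Moon, by a factor of ≈ 2.20

Compare M/d³ for the two perturbers:
The Moon: (7.34 × 10²²) / (3.84 × 10⁸)³ = 1.296 × 10⁻³
The Sun: (1.99 × 10³⁰) / (1.50 × 10¹¹)³ = 5.896 × 10⁻⁴
Ratio (larger/smaller) = 2.20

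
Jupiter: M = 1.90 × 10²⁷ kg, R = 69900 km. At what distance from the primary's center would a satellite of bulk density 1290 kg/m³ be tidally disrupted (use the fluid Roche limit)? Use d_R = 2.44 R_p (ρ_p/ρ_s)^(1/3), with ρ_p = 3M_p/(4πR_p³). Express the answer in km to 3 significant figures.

1.72 × 10⁵ km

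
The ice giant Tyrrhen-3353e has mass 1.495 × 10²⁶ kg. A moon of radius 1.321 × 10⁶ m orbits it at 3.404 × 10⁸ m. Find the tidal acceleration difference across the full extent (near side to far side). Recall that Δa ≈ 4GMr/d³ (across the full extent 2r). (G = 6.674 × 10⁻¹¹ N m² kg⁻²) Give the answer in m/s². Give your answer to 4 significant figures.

1.337 × 10⁻³ m/s²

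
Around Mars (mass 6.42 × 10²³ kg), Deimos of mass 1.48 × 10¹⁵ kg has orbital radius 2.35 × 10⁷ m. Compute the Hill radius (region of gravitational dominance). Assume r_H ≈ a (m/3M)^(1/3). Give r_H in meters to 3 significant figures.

2.15 × 10⁴ m

r_H ≈ a (m/3M)^(1/3)
    = (2.35 × 10⁷) × (1.48 × 10¹⁵ / (3 × 6.42 × 10²³))^(1/3)
    = 2.15 × 10⁴ m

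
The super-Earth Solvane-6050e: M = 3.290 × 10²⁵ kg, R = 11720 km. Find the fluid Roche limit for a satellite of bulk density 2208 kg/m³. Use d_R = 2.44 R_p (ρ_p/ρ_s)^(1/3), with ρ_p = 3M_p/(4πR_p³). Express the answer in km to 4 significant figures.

ρ_p = 3M_p/(4πR_p³) = 3 × (3.290 × 10²⁵) / (4π × (1.172 × 10⁷ m)³) = 4879 kg/m³
d_R = 2.44 × 11720 km × (4879/2208)^(1/3)
    = 37250 km

37250 km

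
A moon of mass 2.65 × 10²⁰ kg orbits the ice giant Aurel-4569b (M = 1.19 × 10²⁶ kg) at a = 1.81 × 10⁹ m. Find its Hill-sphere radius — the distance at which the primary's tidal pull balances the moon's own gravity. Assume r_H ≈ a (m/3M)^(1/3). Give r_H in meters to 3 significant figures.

1.64 × 10⁷ m

r_H ≈ a (m/3M)^(1/3)
    = (1.81 × 10⁹) × (2.65 × 10²⁰ / (3 × 1.19 × 10²⁶))^(1/3)
    = 1.64 × 10⁷ m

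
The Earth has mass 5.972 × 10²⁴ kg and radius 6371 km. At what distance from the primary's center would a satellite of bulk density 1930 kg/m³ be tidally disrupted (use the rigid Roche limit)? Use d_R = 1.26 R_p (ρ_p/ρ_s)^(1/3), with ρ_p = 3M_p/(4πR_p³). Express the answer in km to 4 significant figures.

11390 km

ρ_p = 3M_p/(4πR_p³) = 3 × (5.972 × 10²⁴) / (4π × (6.371 × 10⁶ m)³) = 5513 kg/m³
d_R = 1.26 × 6371 km × (5513/1930)^(1/3)
    = 11390 km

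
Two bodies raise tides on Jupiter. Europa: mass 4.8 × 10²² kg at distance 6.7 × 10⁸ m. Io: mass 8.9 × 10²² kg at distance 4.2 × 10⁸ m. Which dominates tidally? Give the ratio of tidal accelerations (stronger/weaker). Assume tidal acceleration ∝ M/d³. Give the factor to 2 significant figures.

Io, by a factor of ≈ 7.5

Tidal stretch scales as M/d³; compute that for each body.
Europa: (4.8 × 10²²) / (6.7 × 10⁸)³ = 1.596 × 10⁻⁴
Io: (8.9 × 10²²) / (4.2 × 10⁸)³ = 1.201 × 10⁻³
Ratio (larger/smaller) = 7.5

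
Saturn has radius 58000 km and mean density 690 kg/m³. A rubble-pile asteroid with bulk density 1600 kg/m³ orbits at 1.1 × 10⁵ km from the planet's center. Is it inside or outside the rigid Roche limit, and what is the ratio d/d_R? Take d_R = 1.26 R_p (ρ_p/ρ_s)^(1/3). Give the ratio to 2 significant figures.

d_R = 1.26 × (58000 km) × (690/1600)^(1/3) = 55210 km
d/d_R = (1.1 × 10⁵) / (55210) = 2.0
Since d/d_R > 1, the body is outside the Roche limit.

outside; d/d_R ≈ 2.0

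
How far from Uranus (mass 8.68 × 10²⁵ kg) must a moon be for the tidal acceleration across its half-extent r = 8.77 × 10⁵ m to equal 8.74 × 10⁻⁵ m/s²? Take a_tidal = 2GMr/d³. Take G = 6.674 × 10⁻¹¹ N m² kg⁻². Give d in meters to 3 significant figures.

2GMr/d³ = a_tidal  ⇒  d = (2GMr / a_tidal)^(1/3)
d = (2 × 6.674×10⁻¹¹ × (8.68 × 10²⁵) × (8.77 × 10⁵) / (8.74 × 10⁻⁵))^(1/3)
  = 4.88 × 10⁸ m

4.88 × 10⁸ m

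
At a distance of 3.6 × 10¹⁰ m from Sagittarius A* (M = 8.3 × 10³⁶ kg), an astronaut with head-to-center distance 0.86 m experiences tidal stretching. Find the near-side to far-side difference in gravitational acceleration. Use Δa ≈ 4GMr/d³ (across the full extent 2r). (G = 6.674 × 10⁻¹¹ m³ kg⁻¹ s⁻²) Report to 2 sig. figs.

a_tidal = 4GMr/d³
        = 4 × (6.674 × 10⁻¹¹) × (8.3 × 10³⁶) × (0.86) / (3.6 × 10¹⁰)³
        = 4.1 × 10⁻⁵ m/s²

4.1 × 10⁻⁵ m/s²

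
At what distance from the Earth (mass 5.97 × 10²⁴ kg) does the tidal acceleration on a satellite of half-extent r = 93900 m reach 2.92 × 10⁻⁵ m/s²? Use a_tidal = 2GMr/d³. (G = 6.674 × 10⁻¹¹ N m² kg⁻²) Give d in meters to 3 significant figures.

2GMr/d³ = a_tidal  ⇒  d = (2GMr / a_tidal)^(1/3)
d = (2 × 6.674×10⁻¹¹ × (5.97 × 10²⁴) × (93900) / (2.92 × 10⁻⁵))^(1/3)
  = 1.37 × 10⁸ m

1.37 × 10⁸ m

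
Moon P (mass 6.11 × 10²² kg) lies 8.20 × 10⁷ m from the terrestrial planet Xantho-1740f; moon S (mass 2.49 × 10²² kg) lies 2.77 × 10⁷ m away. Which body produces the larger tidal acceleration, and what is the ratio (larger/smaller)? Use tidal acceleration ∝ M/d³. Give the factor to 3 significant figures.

Moon S, by a factor of ≈ 10.6

Compare M/d³ for the two perturbers:
Moon P: (6.11 × 10²²) / (8.20 × 10⁷)³ = 1.108 × 10⁻¹
Moon S: (2.49 × 10²²) / (2.77 × 10⁷)³ = 1.172
Ratio (larger/smaller) = 10.6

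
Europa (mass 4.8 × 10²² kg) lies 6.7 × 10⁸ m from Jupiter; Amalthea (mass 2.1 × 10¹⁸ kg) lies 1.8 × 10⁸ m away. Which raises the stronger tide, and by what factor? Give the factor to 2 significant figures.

The tide-raising term goes as M/d³ (the gradient of a 1/d² field).
Europa: (4.8 × 10²²) / (6.7 × 10⁸)³ = 1.596 × 10⁻⁴
Amalthea: (2.1 × 10¹⁸) / (1.8 × 10⁸)³ = 3.601 × 10⁻⁷
Ratio (larger/smaller) = 440

Europa, by a factor of ≈ 440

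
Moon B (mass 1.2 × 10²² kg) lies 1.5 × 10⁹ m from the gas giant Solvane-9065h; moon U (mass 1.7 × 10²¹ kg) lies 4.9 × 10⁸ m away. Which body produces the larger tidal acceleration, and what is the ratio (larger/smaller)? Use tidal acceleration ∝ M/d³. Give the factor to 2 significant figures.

Moon U, by a factor of ≈ 4.1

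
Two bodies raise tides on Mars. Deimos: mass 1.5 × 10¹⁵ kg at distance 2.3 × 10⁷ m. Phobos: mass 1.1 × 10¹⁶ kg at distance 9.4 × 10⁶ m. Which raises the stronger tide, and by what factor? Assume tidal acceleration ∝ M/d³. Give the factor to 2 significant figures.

Compare M/d³ for the two perturbers:
Deimos: (1.5 × 10¹⁵) / (2.3 × 10⁷)³ = 1.233 × 10⁻⁷
Phobos: (1.1 × 10¹⁶) / (9.4 × 10⁶)³ = 1.324 × 10⁻⁵
Ratio (larger/smaller) = 110

Phobos, by a factor of ≈ 110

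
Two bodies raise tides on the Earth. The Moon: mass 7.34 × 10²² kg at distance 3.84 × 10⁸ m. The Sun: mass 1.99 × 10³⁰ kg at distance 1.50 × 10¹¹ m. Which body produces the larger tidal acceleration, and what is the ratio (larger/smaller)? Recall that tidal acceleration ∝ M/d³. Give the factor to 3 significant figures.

The Moon, by a factor of ≈ 2.20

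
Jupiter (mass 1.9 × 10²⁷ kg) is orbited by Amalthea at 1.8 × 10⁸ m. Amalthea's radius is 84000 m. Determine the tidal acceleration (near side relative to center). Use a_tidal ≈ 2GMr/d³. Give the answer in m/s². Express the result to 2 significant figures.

3.7 × 10⁻³ m/s²

a_tidal = 2GMr/d³
        = 2 × (6.674 × 10⁻¹¹) × (1.9 × 10²⁷) × (84000) / (1.8 × 10⁸)³
        = 3.7 × 10⁻³ m/s²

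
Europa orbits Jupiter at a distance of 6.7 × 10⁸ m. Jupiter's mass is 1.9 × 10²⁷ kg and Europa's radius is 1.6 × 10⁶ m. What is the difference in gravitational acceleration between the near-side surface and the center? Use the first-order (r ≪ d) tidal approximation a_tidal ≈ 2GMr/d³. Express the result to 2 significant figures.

1.3 × 10⁻³ m/s²

Δg = 2GMr/d³
   = 2 × (6.674 × 10⁻¹¹) × (1.9 × 10²⁷) × (1.6 × 10⁶) / (6.7 × 10⁸)³
   = 1.3 × 10⁻³ m/s²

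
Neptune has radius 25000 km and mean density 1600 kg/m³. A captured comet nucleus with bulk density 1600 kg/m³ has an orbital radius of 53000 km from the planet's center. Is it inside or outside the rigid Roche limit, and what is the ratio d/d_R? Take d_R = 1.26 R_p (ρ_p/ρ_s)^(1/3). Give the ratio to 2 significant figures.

d_R = 1.26 × (25000 km) × (1600/1600)^(1/3) = 31500 km
d/d_R = (53000) / (31500) = 1.7
Since d/d_R > 1, the body is outside the Roche limit.

outside; d/d_R ≈ 1.7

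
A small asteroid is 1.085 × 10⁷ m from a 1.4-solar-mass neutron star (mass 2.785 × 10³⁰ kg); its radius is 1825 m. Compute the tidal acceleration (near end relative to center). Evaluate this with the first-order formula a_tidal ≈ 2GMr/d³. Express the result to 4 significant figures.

Δg = 2GMr/d³
   = 2 × (6.674 × 10⁻¹¹) × (2.785 × 10³⁰) × (1825) / (1.085 × 10⁷)³
   = 5.311 × 10² m/s²

5.311 × 10² m/s²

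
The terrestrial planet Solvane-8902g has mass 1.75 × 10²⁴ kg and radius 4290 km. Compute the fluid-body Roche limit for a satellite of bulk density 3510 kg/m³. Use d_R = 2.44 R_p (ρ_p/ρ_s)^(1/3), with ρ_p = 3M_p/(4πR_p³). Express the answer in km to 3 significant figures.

ρ_p = 3M_p/(4πR_p³) = 3 × (1.75 × 10²⁴) / (4π × (4.29 × 10⁶ m)³) = 5290 kg/m³
d_R = 2.44 × 4290 km × (5290/3510)^(1/3)
    = 12000 km

12000 km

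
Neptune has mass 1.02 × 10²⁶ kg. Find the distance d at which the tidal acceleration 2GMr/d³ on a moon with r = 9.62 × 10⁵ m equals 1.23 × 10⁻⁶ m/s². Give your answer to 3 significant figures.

2.20 × 10⁹ m

2GMr/d³ = a_tidal  ⇒  d = (2GMr / a_tidal)^(1/3)
d = (2 × 6.674×10⁻¹¹ × (1.02 × 10²⁶) × (9.62 × 10⁵) / (1.23 × 10⁻⁶))^(1/3)
  = 2.20 × 10⁹ m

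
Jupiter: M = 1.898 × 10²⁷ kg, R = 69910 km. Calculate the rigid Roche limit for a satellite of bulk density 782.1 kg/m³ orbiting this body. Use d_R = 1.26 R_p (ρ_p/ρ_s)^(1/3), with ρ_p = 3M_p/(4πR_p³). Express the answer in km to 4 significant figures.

ρ_p = 3M_p/(4πR_p³) = 3 × (1.898 × 10²⁷) / (4π × (6.991 × 10⁷ m)³) = 1326 kg/m³
d_R = 1.26 × 69910 km × (1326/782.1)^(1/3)
    = 1.050 × 10⁵ km

1.050 × 10⁵ km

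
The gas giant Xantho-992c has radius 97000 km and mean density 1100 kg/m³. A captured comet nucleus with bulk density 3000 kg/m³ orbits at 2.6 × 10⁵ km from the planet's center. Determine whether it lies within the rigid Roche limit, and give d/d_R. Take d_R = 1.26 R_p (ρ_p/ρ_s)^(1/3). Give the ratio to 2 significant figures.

d_R = 1.26 × (97000 km) × (1100/3000)^(1/3) = 87480 km
d/d_R = (2.6 × 10⁵) / (87480) = 3.0
Since d/d_R > 1, the body is outside the Roche limit.

outside; d/d_R ≈ 3.0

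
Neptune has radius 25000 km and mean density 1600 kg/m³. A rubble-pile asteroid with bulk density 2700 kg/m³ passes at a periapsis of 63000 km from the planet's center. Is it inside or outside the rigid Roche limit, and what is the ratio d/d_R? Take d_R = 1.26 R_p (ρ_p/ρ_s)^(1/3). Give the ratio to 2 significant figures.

d_R = 1.26 × (25000 km) × (1600/2700)^(1/3) = 26460 km
d/d_R = (63000) / (26460) = 2.4
Since d/d_R > 1, the body is outside the Roche limit.

outside; d/d_R ≈ 2.4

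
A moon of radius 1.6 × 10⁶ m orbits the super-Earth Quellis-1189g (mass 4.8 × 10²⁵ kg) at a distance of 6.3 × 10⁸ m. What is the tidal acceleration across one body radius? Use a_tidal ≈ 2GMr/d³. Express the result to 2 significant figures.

4.1 × 10⁻⁵ m/s²

Differencing GM/(d−r)² and GM/d² to first order in r/d gives 2GMr/d³.
Δg = 2GMr/d³
   = 2 × (6.674 × 10⁻¹¹) × (4.8 × 10²⁵) × (1.6 × 10⁶) / (6.3 × 10⁸)³
   = 4.1 × 10⁻⁵ m/s²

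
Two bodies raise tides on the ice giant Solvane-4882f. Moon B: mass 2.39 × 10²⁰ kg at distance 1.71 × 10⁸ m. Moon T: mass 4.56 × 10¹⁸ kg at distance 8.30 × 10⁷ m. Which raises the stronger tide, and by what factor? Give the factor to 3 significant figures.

Moon B, by a factor of ≈ 5.99

The tide-raising term goes as M/d³ (the gradient of a 1/d² field).
Moon B: (2.39 × 10²⁰) / (1.71 × 10⁸)³ = 4.780 × 10⁻⁵
Moon T: (4.56 × 10¹⁸) / (8.30 × 10⁷)³ = 7.975 × 10⁻⁶
Ratio (larger/smaller) = 5.99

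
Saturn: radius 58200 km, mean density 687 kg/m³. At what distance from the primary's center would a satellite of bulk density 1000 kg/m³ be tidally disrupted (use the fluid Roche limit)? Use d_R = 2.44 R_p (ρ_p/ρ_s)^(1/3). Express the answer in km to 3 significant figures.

1.25 × 10⁵ km

d_R = 2.44 × 58200 km × (687/1000)^(1/3)
    = 1.25 × 10⁵ km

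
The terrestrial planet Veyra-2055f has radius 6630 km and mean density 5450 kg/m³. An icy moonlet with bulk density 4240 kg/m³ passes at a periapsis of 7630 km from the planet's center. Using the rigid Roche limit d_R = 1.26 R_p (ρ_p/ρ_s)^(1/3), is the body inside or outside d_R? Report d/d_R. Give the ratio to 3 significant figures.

d_R = 1.26 × (6630 km) × (5450/4240)^(1/3) = 9083 km
d/d_R = (7630) / (9083) = 0.840
Since d/d_R < 1, the body is inside the Roche limit.

inside; d/d_R ≈ 0.840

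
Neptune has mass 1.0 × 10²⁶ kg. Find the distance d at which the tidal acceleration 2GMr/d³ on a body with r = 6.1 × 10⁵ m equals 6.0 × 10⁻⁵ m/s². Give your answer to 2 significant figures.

2GMr/d³ = a_tidal  ⇒  d = (2GMr / a_tidal)^(1/3)
d = (2 × 6.674×10⁻¹¹ × (1.0 × 10²⁶) × (6.1 × 10⁵) / (6.0 × 10⁻⁵))^(1/3)
  = 5.1 × 10⁸ m

5.1 × 10⁸ m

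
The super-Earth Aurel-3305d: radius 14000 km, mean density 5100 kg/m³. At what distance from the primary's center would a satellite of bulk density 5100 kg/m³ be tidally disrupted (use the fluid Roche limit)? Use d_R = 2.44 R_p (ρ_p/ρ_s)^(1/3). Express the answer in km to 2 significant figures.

34000 km

d_R = 2.44 × 14000 km × (5100/5100)^(1/3)
    = 34000 km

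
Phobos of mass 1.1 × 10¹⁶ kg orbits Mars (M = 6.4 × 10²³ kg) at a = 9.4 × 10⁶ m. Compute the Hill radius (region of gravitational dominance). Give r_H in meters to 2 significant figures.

1.7 × 10⁴ m

r_H ≈ a (m/3M)^(1/3)
    = (9.4 × 10⁶) × (1.1 × 10¹⁶ / (3 × 6.4 × 10²³))^(1/3)
    = 1.7 × 10⁴ m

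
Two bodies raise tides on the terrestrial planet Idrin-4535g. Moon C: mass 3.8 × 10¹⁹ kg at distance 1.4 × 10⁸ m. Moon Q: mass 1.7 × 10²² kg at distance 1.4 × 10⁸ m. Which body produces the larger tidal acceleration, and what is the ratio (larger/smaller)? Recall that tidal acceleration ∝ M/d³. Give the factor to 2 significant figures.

Moon Q, by a factor of ≈ 450

Compare M/d³ for the two perturbers:
Moon C: (3.8 × 10¹⁹) / (1.4 × 10⁸)³ = 1.385 × 10⁻⁵
Moon Q: (1.7 × 10²²) / (1.4 × 10⁸)³ = 6.195 × 10⁻³
Ratio (larger/smaller) = 450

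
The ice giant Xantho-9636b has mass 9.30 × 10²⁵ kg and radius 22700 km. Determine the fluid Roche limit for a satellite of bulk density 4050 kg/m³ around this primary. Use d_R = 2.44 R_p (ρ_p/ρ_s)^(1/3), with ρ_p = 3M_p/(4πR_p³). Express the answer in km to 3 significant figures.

43000 km

ρ_p = 3M_p/(4πR_p³) = 3 × (9.30 × 10²⁵) / (4π × (2.27 × 10⁷ m)³) = 1900 kg/m³
d_R = 2.44 × 22700 km × (1900/4050)^(1/3)
    = 43000 km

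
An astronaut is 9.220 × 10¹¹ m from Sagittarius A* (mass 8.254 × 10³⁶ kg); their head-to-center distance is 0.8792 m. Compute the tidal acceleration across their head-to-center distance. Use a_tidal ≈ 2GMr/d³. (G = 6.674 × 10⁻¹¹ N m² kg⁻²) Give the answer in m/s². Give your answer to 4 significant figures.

Δg = 2GMr/d³
   = 2 × (6.674 × 10⁻¹¹) × (8.254 × 10³⁶) × (0.8792) / (9.220 × 10¹¹)³
   = 1.236 × 10⁻⁹ m/s²

1.236 × 10⁻⁹ m/s²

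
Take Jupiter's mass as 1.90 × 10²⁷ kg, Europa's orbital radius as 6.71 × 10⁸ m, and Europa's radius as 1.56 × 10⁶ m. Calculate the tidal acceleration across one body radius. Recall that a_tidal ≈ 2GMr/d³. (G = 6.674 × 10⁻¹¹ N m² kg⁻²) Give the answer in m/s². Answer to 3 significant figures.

a_tidal = 2GMr/d³
        = 2 × (6.674 × 10⁻¹¹) × (1.90 × 10²⁷) × (1.56 × 10⁶) / (6.71 × 10⁸)³
        = 1.31 × 10⁻³ m/s²

1.31 × 10⁻³ m/s²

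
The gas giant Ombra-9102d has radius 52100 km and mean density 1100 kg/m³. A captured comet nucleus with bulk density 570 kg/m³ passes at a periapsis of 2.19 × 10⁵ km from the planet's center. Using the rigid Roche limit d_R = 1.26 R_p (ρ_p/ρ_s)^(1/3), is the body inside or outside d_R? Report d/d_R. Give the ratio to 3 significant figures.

d_R = 1.26 × (52100 km) × (1100/570)^(1/3) = 81730 km
d/d_R = (2.19 × 10⁵) / (81730) = 2.68
Since d/d_R > 1, the body is outside the Roche limit.

outside; d/d_R ≈ 2.68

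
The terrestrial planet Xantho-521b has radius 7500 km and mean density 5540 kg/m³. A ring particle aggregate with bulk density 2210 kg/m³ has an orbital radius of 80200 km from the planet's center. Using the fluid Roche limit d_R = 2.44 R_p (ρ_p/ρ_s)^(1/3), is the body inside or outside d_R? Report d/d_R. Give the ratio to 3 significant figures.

d_R = 2.44 × (7500 km) × (5540/2210)^(1/3) = 24860 km
d/d_R = (80200) / (24860) = 3.23
Since d/d_R > 1, the body is outside the Roche limit.

outside; d/d_R ≈ 3.23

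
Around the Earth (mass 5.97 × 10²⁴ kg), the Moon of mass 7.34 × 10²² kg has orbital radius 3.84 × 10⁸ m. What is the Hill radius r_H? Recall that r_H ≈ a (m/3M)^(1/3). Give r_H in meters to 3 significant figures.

6.15 × 10⁷ m

r_H ≈ a (m/3M)^(1/3)
    = (3.84 × 10⁸) × (7.34 × 10²² / (3 × 5.97 × 10²⁴))^(1/3)
    = 6.15 × 10⁷ m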